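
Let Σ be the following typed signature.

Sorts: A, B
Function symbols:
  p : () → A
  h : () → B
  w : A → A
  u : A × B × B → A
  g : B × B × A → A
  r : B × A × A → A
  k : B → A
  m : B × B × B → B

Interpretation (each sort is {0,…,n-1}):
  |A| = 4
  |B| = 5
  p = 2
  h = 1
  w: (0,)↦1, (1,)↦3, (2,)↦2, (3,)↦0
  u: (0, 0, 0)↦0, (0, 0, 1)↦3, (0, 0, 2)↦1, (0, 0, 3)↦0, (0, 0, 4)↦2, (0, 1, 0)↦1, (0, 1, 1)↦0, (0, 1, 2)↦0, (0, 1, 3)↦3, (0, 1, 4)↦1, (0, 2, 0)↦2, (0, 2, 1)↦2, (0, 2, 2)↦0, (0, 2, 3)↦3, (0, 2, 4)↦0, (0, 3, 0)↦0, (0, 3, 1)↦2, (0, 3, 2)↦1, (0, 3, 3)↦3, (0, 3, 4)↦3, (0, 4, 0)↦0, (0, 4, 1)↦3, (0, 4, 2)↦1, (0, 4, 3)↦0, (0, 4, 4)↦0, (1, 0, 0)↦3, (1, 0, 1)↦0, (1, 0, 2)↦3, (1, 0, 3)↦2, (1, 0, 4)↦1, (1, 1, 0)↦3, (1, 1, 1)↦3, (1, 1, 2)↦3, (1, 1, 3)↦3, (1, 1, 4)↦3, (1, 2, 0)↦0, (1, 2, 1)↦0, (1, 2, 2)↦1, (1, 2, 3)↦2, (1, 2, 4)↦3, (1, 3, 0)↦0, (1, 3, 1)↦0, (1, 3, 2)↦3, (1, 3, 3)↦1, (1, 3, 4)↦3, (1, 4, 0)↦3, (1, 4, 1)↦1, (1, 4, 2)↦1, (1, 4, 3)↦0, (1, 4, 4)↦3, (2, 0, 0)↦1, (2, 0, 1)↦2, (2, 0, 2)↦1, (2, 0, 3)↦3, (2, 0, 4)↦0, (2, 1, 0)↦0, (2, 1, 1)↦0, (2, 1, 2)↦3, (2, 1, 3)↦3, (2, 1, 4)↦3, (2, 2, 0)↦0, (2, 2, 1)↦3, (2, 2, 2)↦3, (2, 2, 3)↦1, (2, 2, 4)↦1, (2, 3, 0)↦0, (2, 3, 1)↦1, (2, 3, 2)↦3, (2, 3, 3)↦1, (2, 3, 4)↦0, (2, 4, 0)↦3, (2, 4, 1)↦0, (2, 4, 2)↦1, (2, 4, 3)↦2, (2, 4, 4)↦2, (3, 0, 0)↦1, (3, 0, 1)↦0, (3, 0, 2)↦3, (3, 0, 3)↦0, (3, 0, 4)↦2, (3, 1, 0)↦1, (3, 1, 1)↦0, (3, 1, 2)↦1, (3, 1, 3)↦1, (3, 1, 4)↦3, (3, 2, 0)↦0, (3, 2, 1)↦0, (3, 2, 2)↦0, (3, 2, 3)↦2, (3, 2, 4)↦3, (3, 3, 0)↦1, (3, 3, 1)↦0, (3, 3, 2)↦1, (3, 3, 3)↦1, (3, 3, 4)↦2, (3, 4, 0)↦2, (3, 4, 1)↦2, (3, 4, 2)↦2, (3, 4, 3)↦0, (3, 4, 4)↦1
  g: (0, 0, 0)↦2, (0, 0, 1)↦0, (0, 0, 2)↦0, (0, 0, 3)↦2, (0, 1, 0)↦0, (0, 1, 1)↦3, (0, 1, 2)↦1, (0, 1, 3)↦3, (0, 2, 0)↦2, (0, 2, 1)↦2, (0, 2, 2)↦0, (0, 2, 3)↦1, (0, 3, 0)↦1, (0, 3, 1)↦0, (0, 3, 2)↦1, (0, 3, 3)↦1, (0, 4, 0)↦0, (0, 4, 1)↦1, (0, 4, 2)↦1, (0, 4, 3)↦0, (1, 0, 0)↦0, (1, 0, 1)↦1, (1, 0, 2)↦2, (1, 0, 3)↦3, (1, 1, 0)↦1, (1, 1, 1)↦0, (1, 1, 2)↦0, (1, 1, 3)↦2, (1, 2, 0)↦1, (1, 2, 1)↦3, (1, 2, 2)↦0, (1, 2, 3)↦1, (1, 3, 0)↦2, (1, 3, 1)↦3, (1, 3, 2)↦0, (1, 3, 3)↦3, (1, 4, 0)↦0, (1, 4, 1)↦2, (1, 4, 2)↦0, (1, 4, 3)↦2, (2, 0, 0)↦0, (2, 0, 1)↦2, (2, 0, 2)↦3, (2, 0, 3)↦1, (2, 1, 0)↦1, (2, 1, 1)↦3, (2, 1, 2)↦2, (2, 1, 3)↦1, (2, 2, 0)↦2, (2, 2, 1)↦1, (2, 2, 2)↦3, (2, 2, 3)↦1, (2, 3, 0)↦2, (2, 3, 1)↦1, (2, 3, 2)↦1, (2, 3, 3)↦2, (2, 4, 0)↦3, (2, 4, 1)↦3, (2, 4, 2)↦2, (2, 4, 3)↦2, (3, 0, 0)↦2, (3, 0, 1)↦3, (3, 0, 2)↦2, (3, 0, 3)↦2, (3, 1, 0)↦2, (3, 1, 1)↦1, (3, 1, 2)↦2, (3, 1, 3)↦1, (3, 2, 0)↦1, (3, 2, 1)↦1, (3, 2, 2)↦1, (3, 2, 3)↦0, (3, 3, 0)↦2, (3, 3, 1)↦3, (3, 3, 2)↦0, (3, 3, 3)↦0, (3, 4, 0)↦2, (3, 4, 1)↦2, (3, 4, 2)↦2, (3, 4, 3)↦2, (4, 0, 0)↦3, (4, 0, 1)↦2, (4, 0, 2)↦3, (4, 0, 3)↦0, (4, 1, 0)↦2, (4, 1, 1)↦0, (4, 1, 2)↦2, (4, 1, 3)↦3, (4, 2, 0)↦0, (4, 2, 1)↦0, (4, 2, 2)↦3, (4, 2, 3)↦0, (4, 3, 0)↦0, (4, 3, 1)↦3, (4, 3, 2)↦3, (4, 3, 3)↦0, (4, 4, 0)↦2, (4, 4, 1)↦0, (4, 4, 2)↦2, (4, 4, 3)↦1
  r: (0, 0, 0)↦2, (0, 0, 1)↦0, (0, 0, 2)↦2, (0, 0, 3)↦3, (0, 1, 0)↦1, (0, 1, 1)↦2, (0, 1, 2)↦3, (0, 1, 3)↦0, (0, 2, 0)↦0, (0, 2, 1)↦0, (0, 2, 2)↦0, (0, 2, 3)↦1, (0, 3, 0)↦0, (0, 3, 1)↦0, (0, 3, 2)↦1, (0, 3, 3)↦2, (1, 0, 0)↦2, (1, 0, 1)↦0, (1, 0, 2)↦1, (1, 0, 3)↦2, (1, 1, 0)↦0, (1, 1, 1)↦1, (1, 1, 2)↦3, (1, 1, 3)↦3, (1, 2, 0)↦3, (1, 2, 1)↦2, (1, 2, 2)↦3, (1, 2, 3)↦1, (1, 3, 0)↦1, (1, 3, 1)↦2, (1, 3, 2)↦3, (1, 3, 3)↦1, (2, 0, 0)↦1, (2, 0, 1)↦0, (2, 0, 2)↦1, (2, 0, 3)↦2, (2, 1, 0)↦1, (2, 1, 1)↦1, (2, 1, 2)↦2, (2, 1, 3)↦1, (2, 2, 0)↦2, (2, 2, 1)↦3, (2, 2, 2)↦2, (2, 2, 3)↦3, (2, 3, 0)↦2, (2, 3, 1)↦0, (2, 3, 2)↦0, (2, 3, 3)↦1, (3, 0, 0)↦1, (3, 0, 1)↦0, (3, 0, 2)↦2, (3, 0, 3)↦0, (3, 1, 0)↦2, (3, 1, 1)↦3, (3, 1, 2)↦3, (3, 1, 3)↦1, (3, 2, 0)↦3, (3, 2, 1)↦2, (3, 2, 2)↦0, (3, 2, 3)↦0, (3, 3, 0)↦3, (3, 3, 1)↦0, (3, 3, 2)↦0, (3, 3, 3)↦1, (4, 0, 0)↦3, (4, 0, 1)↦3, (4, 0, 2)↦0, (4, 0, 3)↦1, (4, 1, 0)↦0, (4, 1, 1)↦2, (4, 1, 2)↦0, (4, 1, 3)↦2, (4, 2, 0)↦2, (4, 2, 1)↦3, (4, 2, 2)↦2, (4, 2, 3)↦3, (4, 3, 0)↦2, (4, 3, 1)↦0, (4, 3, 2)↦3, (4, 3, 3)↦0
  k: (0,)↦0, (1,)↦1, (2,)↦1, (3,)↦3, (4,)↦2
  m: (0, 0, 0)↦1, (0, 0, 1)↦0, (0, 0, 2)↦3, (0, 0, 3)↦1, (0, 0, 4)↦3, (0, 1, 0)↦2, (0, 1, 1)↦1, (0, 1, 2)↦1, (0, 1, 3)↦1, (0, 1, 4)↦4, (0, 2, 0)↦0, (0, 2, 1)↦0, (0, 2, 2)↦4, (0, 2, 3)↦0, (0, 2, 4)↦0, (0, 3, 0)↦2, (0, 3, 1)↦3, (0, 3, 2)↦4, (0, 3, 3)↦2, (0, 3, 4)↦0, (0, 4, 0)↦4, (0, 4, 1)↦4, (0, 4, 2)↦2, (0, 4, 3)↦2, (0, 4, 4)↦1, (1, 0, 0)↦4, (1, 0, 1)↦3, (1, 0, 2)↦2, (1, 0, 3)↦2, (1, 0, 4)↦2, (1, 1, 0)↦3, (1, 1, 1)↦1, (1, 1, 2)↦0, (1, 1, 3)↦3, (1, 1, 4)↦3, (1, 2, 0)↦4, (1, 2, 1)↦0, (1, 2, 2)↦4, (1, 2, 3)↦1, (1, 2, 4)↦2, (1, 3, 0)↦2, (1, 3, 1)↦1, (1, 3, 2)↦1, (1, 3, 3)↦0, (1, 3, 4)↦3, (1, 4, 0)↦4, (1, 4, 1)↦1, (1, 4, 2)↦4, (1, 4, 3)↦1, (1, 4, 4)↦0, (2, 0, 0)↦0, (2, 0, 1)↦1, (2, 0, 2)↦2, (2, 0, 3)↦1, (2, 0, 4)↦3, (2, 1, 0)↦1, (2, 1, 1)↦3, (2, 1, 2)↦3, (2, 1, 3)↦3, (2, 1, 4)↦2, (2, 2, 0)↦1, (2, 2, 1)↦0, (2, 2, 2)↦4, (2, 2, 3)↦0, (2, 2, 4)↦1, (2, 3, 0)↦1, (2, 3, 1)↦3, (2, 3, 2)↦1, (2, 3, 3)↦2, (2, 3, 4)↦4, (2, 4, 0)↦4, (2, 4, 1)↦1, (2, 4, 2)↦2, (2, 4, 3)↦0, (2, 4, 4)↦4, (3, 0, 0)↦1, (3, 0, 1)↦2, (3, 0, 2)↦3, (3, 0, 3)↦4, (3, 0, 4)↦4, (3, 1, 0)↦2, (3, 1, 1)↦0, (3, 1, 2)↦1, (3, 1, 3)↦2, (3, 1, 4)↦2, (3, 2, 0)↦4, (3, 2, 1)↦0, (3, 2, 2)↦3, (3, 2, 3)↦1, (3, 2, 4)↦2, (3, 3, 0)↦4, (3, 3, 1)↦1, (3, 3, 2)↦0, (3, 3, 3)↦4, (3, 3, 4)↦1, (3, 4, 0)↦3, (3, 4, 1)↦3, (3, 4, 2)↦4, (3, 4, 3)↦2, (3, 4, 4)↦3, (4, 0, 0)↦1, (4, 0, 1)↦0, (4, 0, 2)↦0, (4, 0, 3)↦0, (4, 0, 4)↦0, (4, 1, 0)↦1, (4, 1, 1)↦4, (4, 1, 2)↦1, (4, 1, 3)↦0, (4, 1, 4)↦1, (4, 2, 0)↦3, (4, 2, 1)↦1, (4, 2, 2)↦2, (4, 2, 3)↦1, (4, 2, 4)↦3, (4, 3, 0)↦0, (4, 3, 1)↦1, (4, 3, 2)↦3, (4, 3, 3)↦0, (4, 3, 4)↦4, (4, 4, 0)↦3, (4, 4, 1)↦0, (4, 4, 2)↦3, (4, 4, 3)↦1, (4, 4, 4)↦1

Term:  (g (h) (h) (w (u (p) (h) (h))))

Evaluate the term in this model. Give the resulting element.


value = 0

  h = 1
  h = 1
  p = 2
  h = 1
  h = 1
  (u (p) (h) (h)) = u(2, 1, 1) = 0
  (w (u (p) (h) (h))) = w(0,) = 1
  (g (h) (h) (w (u (p) (h) (h)))) = g(1, 1, 1) = 0


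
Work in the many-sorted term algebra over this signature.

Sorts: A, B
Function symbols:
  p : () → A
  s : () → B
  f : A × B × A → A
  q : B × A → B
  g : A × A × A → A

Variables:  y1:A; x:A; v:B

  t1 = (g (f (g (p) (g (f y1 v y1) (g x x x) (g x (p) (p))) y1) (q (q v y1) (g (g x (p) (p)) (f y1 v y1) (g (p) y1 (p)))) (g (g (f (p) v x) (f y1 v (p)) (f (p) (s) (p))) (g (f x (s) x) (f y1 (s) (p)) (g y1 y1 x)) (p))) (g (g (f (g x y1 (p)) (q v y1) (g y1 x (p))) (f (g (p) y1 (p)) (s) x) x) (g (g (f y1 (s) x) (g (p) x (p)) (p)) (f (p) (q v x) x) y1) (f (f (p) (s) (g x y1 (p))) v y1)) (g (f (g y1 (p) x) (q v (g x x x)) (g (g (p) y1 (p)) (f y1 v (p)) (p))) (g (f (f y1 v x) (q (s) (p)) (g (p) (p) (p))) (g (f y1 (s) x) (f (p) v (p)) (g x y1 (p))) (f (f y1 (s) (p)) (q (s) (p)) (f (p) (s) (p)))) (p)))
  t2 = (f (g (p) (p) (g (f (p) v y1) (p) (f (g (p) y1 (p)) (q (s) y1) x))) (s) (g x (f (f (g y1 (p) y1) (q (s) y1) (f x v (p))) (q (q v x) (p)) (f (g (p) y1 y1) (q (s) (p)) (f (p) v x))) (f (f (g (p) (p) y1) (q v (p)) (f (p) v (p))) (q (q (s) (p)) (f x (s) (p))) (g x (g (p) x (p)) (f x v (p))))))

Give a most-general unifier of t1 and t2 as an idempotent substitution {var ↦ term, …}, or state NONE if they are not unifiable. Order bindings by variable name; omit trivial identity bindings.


head clash or occurs-check failure — not unifiable

NONE (not unifiable)


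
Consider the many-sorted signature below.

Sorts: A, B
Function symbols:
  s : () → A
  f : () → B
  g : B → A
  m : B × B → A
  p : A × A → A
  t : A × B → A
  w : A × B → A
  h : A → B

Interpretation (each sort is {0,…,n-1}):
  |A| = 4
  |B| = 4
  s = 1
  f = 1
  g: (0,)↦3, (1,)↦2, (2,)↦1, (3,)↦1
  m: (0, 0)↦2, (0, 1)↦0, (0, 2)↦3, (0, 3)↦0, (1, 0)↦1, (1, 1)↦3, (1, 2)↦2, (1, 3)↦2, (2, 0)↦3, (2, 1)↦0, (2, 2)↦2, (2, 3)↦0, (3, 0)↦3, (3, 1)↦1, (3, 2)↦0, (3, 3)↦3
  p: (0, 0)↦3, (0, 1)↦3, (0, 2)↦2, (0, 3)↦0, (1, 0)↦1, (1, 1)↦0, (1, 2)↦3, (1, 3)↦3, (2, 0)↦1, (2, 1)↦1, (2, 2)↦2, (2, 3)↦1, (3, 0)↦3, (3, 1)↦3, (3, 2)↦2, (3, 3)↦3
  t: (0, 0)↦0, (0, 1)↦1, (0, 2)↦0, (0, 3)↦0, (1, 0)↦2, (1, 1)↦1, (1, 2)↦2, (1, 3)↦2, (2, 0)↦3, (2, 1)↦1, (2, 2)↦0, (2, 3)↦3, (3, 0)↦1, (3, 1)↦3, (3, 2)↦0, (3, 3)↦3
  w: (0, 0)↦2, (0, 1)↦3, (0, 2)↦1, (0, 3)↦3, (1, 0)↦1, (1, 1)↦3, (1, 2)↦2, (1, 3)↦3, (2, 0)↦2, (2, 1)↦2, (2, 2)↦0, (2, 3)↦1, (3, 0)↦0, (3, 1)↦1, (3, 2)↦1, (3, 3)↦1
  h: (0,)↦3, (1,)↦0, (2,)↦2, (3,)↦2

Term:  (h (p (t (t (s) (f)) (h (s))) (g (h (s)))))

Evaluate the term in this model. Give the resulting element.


value = 0

  s = 1
  f = 1
  (t (s) (f)) = t(1, 1) = 1
  s = 1
  (h (s)) = h(1,) = 0
  (t (t (s) (f)) (h (s))) = t(1, 0) = 2
  s = 1
  (h (s)) = h(1,) = 0
  (g (h (s))) = g(0,) = 3
  (p (t (t (s) (f)) (h (s))) (g (h (s)))) = p(2, 3) = 1
  (h (p (t (t (s) (f)) (h (s))) (g (h (s))))) = h(1,) = 0


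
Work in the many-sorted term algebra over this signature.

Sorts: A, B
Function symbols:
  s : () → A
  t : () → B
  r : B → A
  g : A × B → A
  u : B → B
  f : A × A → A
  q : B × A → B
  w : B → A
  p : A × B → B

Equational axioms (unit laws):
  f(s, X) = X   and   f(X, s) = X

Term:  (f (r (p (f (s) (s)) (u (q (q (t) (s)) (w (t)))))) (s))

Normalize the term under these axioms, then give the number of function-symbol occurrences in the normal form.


1. (f (r (p (f (s) (s)) (u (q (q (t) (s)) (w (t)))))) (s))  →  (r (p (f (s) (s)) (u (q (q (t) (s)) (w (t))))))
2. (r (p (f (s) (s)) (u (q (q (t) (s)) (w (t))))))  →  (r (p (s) (u (q (q (t) (s)) (w (t))))))
normal form: (r (p (s) (u (q (q (t) (s)) (w (t))))))

size = 10


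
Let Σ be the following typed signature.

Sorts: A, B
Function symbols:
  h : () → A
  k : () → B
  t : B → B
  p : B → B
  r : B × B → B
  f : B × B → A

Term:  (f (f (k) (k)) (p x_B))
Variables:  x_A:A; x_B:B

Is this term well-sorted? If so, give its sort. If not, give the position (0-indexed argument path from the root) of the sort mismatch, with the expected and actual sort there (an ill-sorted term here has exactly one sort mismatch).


ill-sorted at position [0]: expected B, got A

    (k) : B
    (k) : B
  (f (k) (k)) : A
    x_B : B
  (p x_B) : B
(f (f (k) (k)) (p x_B)) : ✗ arg 0 at [0] has sort A, expected B


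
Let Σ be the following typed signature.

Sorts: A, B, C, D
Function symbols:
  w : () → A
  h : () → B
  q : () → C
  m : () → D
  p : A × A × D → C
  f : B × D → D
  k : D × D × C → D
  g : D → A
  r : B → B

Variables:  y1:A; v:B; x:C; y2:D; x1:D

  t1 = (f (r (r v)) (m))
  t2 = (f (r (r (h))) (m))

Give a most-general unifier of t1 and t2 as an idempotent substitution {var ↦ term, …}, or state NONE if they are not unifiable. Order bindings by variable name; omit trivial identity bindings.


{v ↦ (h)}


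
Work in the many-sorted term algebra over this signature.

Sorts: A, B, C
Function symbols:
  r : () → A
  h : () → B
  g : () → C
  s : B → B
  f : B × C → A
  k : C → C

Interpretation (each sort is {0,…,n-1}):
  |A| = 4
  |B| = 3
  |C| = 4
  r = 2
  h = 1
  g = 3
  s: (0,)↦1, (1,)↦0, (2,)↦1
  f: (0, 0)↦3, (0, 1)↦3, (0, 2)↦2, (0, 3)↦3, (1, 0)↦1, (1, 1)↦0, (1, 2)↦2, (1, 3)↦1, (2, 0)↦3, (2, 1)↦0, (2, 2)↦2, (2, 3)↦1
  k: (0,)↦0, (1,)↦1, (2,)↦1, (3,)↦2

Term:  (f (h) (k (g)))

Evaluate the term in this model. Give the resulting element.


value = 2

  h = 1
  g = 3
  (k (g)) = k(3,) = 2
  (f (h) (k (g))) = f(1, 2) = 2


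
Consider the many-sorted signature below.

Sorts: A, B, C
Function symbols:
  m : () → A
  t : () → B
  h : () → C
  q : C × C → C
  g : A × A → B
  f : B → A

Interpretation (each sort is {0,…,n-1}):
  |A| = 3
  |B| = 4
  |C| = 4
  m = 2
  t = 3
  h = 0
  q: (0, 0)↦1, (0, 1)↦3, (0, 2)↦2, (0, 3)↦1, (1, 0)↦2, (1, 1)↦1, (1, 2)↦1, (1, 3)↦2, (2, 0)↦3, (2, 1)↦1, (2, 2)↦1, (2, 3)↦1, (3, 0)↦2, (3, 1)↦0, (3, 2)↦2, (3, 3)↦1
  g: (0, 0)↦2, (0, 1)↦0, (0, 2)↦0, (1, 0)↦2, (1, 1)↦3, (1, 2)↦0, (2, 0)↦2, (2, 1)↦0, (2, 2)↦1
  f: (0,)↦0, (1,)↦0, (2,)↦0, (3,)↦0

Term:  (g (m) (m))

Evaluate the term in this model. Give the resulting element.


value = 1

  m = 2
  m = 2
  (g (m) (m)) = g(2, 2) = 1


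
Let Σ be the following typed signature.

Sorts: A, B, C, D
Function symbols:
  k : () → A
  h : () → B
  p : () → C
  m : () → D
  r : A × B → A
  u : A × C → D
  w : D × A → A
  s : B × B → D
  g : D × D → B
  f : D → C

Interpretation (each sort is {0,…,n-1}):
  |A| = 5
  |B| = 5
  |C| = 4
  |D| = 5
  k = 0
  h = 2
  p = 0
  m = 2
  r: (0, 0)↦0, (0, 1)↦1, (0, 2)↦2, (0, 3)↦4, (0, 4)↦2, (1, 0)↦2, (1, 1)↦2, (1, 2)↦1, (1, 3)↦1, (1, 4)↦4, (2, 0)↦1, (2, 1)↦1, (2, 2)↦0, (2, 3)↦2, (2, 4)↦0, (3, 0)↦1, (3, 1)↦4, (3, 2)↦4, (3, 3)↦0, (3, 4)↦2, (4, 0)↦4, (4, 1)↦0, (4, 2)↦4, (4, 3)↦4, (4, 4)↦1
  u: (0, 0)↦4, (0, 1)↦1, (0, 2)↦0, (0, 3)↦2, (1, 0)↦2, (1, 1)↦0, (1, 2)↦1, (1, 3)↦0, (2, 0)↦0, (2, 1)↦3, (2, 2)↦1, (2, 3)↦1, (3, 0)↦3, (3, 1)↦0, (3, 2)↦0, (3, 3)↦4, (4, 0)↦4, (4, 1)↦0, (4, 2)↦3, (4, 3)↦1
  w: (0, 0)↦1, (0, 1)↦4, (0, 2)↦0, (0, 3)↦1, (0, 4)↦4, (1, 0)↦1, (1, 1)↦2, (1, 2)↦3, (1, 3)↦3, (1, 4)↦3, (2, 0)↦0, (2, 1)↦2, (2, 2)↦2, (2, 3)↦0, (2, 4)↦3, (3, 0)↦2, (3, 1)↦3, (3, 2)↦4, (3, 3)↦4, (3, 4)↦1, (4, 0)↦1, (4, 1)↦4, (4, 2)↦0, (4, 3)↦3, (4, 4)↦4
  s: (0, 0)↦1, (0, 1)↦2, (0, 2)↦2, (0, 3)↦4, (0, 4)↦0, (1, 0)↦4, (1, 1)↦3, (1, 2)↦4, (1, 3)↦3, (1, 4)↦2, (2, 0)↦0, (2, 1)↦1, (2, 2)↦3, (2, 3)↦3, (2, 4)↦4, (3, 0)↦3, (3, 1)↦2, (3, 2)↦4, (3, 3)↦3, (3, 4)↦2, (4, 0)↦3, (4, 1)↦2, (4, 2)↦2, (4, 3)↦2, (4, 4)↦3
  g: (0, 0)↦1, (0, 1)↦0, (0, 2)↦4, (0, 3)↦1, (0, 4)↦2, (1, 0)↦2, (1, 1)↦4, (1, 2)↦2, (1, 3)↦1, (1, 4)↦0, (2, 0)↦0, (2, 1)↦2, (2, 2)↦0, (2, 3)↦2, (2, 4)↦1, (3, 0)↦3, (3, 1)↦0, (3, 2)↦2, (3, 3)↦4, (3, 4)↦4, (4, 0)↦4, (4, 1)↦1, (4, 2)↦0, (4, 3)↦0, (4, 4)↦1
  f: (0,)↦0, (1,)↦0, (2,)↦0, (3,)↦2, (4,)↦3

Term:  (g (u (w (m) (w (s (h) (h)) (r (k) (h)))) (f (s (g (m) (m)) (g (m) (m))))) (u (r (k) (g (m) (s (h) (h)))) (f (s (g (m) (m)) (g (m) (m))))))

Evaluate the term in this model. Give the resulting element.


  m = 2
  h = 2
  h = 2
  (s (h) (h)) = s(2, 2) = 3
  k = 0
  h = 2
  (r (k) (h)) = r(0, 2) = 2
  (w (s (h) (h)) (r (k) (h))) = w(3, 2) = 4
  (w (m) (w (s (h) (h)) (r (k) (h)))) = w(2, 4) = 3
  m = 2
  m = 2
  (g (m) (m)) = g(2, 2) = 0
  m = 2
  m = 2
  (g (m) (m)) = g(2, 2) = 0
  (s (g (m) (m)) (g (m) (m))) = s(0, 0) = 1
  (f (s (g (m) (m)) (g (m) (m)))) = f(1,) = 0
  (u (w (m) (w (s (h) (h)) (r (k) (h)))) (f (s (g (m) (m)) (g (m) (m))))) = u(3, 0) = 3
  k = 0
  m = 2
  h = 2
  h = 2
  (s (h) (h)) = s(2, 2) = 3
  (g (m) (s (h) (h))) = g(2, 3) = 2
  (r (k) (g (m) (s (h) (h)))) = r(0, 2) = 2
  m = 2
  m = 2
  (g (m) (m)) = g(2, 2) = 0
  m = 2
  m = 2
  (g (m) (m)) = g(2, 2) = 0
  (s (g (m) (m)) (g (m) (m))) = s(0, 0) = 1
  (f (s (g (m) (m)) (g (m) (m)))) = f(1,) = 0
  (u (r (k) (g (m) (s (h) (h)))) (f (s (g (m) (m)) (g (m) (m))))) = u(2, 0) = 0
  (g (u (w (m) (w (s (h) (h)) (r (k) (h)))) (f (s (g (m) (m)) (g (m) (m))))) (u (r (k) (g (m) (s (h) (h)))) (f (s (g (m) (m)) (g (m) (m)))))) = g(3, 0) = 3

value = 3


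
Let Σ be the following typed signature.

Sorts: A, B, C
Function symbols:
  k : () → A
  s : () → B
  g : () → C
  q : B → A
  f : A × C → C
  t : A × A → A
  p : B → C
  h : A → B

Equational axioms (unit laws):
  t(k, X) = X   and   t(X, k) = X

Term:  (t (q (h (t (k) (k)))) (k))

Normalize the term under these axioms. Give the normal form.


1. (t (q (h (t (k) (k)))) (k))  →  (q (h (t (k) (k))))
2. (q (h (t (k) (k))))  →  (q (h (k)))

normal form = (q (h (k)))


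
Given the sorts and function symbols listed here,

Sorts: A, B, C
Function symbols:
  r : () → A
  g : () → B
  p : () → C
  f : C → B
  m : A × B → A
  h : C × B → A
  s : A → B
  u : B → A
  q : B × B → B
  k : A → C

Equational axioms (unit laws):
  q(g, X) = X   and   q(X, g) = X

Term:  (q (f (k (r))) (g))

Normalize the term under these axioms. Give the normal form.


1. (q (f (k (r))) (g))  →  (f (k (r)))

normal form = (f (k (r)))


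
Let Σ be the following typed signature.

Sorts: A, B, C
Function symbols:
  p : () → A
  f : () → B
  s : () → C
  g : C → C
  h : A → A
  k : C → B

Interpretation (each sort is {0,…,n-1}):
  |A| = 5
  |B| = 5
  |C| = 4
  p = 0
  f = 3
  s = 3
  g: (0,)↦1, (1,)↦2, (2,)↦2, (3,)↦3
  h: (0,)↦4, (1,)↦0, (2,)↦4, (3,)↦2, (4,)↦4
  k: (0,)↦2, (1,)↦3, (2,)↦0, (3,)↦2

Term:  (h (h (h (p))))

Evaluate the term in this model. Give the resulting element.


value = 4

  p = 0
  (h (p)) = h(0,) = 4
  (h (h (p))) = h(4,) = 4
  (h (h (h (p)))) = h(4,) = 4


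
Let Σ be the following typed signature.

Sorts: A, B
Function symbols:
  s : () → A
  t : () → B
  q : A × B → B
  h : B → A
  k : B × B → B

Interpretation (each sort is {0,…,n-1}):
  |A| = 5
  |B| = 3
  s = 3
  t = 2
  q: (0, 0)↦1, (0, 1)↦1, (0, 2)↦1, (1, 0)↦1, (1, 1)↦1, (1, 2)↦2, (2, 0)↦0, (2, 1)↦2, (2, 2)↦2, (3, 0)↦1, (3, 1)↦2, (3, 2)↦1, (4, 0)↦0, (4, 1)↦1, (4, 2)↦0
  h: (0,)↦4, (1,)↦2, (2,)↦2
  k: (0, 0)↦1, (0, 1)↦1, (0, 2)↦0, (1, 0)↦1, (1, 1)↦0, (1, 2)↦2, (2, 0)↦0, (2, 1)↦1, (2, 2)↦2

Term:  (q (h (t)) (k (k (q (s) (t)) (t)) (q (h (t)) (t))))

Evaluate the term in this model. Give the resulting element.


  t = 2
  (h (t)) = h(2,) = 2
  s = 3
  t = 2
  (q (s) (t)) = q(3, 2) = 1
  t = 2
  (k (q (s) (t)) (t)) = k(1, 2) = 2
  t = 2
  (h (t)) = h(2,) = 2
  t = 2
  (q (h (t)) (t)) = q(2, 2) = 2
  (k (k (q (s) (t)) (t)) (q (h (t)) (t))) = k(2, 2) = 2
  (q (h (t)) (k (k (q (s) (t)) (t)) (q (h (t)) (t)))) = q(2, 2) = 2

value = 2


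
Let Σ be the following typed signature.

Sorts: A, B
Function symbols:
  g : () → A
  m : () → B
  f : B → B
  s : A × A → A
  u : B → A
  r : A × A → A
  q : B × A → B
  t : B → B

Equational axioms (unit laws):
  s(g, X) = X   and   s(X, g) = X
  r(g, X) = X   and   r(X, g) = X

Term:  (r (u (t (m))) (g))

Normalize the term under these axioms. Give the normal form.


normal form = (u (t (m)))

1. (r (u (t (m))) (g))  →  (u (t (m)))


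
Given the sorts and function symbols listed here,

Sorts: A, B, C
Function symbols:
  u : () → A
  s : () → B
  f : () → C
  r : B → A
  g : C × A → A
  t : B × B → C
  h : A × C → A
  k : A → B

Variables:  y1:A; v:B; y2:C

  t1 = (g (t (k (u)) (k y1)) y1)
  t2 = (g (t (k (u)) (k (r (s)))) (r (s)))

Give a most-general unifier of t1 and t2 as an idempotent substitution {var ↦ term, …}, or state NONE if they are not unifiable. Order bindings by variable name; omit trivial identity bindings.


{y1 ↦ (r (s))}


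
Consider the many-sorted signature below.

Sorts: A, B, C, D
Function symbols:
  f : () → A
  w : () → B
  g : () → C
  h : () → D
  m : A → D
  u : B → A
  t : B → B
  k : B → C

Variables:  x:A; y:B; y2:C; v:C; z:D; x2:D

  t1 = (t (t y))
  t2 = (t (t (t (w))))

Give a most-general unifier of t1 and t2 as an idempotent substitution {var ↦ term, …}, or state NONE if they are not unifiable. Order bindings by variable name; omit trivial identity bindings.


{y ↦ (t (w))}


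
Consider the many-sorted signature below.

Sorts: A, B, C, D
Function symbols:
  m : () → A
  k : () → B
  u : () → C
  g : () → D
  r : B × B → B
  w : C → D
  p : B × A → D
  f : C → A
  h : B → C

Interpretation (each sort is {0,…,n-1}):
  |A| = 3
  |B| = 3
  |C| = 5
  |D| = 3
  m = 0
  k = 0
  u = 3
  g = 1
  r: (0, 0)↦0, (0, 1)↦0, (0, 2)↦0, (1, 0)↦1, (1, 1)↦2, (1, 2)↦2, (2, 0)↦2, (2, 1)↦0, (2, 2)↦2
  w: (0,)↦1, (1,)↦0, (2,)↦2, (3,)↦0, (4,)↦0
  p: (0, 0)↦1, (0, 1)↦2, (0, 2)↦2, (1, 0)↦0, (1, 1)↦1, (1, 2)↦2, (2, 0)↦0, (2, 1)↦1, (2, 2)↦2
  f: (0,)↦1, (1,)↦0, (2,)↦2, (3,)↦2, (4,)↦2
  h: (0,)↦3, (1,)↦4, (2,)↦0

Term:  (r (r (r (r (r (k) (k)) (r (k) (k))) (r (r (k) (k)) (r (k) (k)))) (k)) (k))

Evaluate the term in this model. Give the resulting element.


value = 0

  k = 0
  k = 0
  (r (k) (k)) = r(0, 0) = 0
  k = 0
  k = 0
  (r (k) (k)) = r(0, 0) = 0
  (r (r (k) (k)) (r (k) (k))) = r(0, 0) = 0
  k = 0
  k = 0
  (r (k) (k)) = r(0, 0) = 0
  k = 0
  k = 0
  (r (k) (k)) = r(0, 0) = 0
  (r (r (k) (k)) (r (k) (k))) = r(0, 0) = 0
  (r (r (r (k) (k)) (r (k) (k))) (r (r (k) (k)) (r (k) (k)))) = r(0, 0) = 0
  k = 0
  (r (r (r (r (k) (k)) (r (k) (k))) (r (r (k) (k)) (r (k) (k)))) (k)) = r(0, 0) = 0
  k = 0
  (r (r (r (r (r (k) (k)) (r (k) (k))) (r (r (k) (k)) (r (k) (k)))) (k)) (k)) = r(0, 0) = 0


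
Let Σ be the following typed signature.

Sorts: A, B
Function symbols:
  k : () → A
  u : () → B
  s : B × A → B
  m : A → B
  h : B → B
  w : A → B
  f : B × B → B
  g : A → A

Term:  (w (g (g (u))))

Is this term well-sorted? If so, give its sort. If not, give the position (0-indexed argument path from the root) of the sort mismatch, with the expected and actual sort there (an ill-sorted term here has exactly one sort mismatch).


ill-sorted at position [0, 0, 0]: expected A, got B

      (u) : B
    (g (u)) : ✗ arg 0 at [0, 0, 0] has sort B, expected A


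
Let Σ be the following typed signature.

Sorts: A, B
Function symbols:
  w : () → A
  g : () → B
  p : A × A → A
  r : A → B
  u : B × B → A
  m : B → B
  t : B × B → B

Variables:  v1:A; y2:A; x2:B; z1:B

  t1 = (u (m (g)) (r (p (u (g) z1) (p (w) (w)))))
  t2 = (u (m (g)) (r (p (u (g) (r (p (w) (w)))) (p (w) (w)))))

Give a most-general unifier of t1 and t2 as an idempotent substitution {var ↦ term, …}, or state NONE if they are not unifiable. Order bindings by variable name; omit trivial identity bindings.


{z1 ↦ (r (p (w) (w)))}


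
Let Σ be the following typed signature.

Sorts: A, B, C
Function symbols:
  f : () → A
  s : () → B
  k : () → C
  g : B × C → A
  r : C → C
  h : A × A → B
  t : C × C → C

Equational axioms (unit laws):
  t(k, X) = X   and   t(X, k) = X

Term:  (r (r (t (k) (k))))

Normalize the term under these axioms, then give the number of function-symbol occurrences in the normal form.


size = 3

1. (r (r (t (k) (k))))  →  (r (r (k)))
normal form: (r (r (k)))


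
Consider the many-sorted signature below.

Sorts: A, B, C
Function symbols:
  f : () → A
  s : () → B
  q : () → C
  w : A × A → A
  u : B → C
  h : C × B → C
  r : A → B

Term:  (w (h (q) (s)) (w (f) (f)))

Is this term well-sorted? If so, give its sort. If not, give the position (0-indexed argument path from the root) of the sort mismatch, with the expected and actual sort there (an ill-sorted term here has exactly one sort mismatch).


    (q) : C
    (s) : B
  (h (q) (s)) : C
    (f) : A
    (f) : A
  (w (f) (f)) : A
(w (h (q) (s)) (w (f) (f))) : ✗ arg 0 at [0] has sort C, expected A

ill-sorted at position [0]: expected A, got C


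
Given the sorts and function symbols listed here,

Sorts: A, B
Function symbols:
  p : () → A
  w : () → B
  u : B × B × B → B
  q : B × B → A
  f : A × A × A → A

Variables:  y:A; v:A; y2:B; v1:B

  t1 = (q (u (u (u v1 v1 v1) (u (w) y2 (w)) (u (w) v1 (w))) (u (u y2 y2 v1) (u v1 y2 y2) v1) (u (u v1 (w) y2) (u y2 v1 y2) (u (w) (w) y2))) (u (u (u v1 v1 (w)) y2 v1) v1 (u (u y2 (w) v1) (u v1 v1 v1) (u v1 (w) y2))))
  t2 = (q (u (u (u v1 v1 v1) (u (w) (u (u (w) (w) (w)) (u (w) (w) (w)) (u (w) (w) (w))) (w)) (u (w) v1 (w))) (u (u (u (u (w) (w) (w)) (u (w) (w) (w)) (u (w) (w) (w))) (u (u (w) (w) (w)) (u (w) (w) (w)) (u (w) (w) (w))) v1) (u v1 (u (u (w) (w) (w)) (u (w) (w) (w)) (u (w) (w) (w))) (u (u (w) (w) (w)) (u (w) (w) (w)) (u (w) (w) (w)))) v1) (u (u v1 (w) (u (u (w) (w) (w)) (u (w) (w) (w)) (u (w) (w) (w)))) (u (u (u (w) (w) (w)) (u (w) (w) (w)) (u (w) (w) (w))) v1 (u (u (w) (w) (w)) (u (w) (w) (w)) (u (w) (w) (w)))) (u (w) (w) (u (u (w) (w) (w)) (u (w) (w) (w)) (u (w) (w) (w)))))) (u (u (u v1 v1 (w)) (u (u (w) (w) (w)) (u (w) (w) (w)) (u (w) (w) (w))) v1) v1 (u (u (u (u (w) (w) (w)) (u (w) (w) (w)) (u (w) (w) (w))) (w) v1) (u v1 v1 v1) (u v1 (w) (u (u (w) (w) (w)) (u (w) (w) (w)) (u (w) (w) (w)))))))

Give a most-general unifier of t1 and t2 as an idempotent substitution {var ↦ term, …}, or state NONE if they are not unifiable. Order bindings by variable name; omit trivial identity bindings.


{y2 ↦ (u (u (w) (w) (w)) (u (w) (w) (w)) (u (w) (w) (w)))}


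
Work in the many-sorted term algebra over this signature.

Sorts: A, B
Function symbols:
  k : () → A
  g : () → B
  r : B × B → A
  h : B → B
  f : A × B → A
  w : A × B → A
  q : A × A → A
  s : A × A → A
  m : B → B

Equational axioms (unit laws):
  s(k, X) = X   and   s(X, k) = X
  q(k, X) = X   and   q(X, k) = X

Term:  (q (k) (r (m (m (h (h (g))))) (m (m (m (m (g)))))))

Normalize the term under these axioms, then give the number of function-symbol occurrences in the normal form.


size = 11

1. (q (k) (r (m (m (h (h (g))))) (m (m (m (m (g)))))))  →  (r (m (m (h (h (g))))) (m (m (m (m (g))))))
normal form: (r (m (m (h (h (g))))) (m (m (m (m (g))))))


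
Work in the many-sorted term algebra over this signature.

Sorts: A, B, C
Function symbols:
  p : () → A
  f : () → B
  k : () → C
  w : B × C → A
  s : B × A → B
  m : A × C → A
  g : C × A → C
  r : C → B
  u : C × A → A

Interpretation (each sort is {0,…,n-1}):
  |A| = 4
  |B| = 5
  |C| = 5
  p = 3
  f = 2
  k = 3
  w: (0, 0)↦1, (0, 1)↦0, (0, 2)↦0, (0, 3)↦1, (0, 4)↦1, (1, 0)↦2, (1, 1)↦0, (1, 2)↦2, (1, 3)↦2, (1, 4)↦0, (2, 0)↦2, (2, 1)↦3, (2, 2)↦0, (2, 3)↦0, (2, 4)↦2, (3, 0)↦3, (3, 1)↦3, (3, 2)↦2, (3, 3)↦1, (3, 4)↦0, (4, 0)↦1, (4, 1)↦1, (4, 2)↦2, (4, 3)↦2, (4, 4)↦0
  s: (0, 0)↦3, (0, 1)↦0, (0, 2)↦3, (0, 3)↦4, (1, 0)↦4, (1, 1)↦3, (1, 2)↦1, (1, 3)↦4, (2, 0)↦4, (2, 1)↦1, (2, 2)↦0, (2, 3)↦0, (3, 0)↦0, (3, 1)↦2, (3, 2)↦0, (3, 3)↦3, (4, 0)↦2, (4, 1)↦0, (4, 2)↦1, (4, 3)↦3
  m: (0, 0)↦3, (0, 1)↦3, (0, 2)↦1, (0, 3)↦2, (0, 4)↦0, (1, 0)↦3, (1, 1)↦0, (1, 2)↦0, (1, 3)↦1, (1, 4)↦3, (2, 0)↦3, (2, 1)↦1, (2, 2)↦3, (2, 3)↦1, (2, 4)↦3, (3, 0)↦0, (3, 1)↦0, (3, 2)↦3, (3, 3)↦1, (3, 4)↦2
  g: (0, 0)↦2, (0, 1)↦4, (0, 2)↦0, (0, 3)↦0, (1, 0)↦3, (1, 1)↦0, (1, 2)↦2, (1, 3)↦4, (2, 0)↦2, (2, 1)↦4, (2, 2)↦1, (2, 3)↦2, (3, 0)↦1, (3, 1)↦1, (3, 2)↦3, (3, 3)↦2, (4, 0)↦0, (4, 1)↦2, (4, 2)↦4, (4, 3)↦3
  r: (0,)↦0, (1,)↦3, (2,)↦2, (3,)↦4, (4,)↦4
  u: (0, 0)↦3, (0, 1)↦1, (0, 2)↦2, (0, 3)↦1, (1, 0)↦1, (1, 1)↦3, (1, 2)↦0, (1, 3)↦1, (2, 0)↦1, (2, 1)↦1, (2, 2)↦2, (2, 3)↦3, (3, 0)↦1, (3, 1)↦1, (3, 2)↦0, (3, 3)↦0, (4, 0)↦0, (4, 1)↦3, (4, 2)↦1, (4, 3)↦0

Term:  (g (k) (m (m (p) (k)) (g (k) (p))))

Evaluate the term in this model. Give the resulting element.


value = 1

  k = 3
  p = 3
  k = 3
  (m (p) (k)) = m(3, 3) = 1
  k = 3
  p = 3
  (g (k) (p)) = g(3, 3) = 2
  (m (m (p) (k)) (g (k) (p))) = m(1, 2) = 0
  (g (k) (m (m (p) (k)) (g (k) (p)))) = g(3, 0) = 1


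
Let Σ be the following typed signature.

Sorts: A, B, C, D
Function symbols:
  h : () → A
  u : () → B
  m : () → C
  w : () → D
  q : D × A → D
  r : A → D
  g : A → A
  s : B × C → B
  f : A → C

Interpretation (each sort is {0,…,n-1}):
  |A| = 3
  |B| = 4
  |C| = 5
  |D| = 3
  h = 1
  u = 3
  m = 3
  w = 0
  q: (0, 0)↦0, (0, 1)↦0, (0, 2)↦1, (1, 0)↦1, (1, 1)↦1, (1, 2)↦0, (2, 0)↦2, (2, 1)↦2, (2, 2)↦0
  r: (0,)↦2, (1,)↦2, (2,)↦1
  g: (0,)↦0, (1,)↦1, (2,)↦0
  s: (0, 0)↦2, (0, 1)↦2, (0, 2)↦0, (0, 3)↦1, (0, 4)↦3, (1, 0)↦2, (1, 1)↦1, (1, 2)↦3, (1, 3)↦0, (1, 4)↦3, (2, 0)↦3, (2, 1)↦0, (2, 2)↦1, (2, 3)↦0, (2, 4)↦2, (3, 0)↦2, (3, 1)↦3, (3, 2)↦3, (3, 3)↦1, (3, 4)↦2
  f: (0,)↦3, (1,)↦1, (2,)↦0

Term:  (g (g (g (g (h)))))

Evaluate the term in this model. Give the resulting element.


value = 1

  h = 1
  (g (h)) = g(1,) = 1
  (g (g (h))) = g(1,) = 1
  (g (g (g (h)))) = g(1,) = 1
  (g (g (g (g (h))))) = g(1,) = 1


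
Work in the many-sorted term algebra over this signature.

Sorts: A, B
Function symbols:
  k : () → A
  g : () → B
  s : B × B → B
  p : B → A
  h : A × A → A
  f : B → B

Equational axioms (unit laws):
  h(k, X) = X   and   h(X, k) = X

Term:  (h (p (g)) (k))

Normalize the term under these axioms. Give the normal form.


normal form = (p (g))

1. (h (p (g)) (k))  →  (p (g))


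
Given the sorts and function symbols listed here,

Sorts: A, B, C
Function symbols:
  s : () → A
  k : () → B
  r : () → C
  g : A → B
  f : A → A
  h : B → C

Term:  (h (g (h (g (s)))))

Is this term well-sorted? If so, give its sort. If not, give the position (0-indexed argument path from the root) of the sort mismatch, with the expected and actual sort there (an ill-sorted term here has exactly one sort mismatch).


        (s) : A
      (g (s)) : B
    (h (g (s))) : C
  (g (h (g (s)))) : ✗ arg 0 at [0, 0] has sort C, expected A

ill-sorted at position [0, 0]: expected A, got C


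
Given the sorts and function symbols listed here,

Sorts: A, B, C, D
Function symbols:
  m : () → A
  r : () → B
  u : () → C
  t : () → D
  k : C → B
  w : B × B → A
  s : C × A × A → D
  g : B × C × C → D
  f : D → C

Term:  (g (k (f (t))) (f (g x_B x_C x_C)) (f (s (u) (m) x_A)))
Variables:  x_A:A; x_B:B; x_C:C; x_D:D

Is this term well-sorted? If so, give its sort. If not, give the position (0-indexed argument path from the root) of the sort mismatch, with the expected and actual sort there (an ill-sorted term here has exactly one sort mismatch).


      (t) : D
    (f (t)) : C
  (k (f (t))) : B
      x_B : B
      x_C : C
      x_C : C
    (g x_B x_C x_C) : D
  (f (g x_B x_C x_C)) : C
      (u) : C
      (m) : A
      x_A : A
    (s (u) (m) x_A) : D
  (f (s (u) (m) x_A)) : C
(g (k (f (t))) (f (g x_B x_C x_C)) (f (s (u) (m) x_A))) : D

well-sorted; sort = D


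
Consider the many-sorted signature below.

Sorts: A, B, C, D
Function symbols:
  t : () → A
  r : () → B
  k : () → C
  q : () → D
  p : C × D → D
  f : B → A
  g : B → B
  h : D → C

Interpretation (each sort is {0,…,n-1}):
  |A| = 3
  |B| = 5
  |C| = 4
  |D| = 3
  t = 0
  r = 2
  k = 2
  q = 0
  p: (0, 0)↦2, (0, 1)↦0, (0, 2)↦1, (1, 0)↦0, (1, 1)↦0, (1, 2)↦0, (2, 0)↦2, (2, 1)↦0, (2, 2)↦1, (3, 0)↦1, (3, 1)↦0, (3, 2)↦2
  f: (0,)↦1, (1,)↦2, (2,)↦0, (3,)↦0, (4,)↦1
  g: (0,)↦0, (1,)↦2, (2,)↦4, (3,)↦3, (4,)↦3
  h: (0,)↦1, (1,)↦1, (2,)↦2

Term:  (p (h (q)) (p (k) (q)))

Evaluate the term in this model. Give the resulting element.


value = 0

  q = 0
  (h (q)) = h(0,) = 1
  k = 2
  q = 0
  (p (k) (q)) = p(2, 0) = 2
  (p (h (q)) (p (k) (q))) = p(1, 2) = 0


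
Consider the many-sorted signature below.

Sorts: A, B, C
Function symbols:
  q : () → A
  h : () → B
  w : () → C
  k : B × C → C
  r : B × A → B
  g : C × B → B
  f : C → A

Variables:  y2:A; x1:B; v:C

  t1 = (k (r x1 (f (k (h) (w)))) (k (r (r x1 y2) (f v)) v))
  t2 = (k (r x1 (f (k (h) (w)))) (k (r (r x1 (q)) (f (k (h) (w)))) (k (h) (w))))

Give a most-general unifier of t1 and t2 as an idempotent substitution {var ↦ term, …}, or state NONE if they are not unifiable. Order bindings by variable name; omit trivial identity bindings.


{v ↦ (k (h) (w)), y2 ↦ (q)}


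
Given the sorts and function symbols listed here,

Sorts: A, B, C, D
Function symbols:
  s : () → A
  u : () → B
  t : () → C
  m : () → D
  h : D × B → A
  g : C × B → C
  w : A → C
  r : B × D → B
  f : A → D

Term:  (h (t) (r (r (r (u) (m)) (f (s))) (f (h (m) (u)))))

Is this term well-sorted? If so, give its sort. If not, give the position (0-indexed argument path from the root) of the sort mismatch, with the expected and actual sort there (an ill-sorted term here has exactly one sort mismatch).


  (t) : C
        (u) : B
        (m) : D
      (r (u) (m)) : B
        (s) : A
      (f (s)) : D
    (r (r (u) (m)) (f (s))) : B
        (m) : D
        (u) : B
      (h (m) (u)) : A
    (f (h (m) (u))) : D
  (r (r (r (u) (m)) (f (s))) (f (h (m) (u)))) : B
(h (t) (r (r (r (u) (m)) (f (s))) (f (h (m) (u))))) : ✗ arg 0 at [0] has sort C, expected D

ill-sorted at position [0]: expected D, got C


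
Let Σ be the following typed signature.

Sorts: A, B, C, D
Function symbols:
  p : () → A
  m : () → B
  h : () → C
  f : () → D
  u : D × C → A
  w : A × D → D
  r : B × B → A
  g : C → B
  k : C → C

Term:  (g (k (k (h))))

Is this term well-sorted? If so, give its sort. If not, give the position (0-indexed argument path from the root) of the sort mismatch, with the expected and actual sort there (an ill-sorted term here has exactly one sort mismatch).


well-sorted; sort = B

      (h) : C
    (k (h)) : C
  (k (k (h))) : C
(g (k (k (h)))) : B


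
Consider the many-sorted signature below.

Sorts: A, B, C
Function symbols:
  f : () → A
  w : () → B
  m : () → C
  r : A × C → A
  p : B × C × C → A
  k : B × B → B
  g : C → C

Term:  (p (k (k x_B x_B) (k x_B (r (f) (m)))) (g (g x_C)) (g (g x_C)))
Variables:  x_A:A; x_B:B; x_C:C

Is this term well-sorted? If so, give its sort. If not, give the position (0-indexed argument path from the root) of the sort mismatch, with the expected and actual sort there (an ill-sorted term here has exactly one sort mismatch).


      x_B : B
      x_B : B
    (k x_B x_B) : B
      x_B : B
        (f) : A
        (m) : C
      (r (f) (m)) : A
    (k x_B (r (f) (m))) : ✗ arg 1 at [0, 1, 1] has sort A, expected B
      x_C : C
    (g x_C) : C
  (g (g x_C)) : C
      x_C : C
    (g x_C) : C
  (g (g x_C)) : C

ill-sorted at position [0, 1, 1]: expected B, got A


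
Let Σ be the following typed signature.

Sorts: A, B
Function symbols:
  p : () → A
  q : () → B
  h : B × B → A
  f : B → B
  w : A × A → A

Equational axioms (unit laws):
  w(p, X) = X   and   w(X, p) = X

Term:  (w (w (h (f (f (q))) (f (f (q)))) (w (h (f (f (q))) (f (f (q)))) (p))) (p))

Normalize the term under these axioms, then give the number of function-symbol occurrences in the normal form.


1. (w (w (h (f (f (q))) (f (f (q)))) (w (h (f (f (q))) (f (f (q)))) (p))) (p))  →  (w (h (f (f (q))) (f (f (q)))) (w (h (f (f (q))) (f (f (q)))) (p)))
2. (w (h (f (f (q))) (f (f (q)))) (w (h (f (f (q))) (f (f (q)))) (p)))  →  (w (h (f (f (q))) (f (f (q)))) (h (f (f (q))) (f (f (q)))))
normal form: (w (h (f (f (q))) (f (f (q)))) (h (f (f (q))) (f (f (q)))))

size = 15


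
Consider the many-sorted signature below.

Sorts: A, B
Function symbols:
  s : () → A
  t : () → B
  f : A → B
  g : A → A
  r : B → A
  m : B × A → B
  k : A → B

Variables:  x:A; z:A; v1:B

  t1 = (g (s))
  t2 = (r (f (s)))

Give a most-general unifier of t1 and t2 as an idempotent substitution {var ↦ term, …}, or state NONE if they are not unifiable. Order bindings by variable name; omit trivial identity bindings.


NONE (not unifiable)

head clash or occurs-check failure — not unifiable


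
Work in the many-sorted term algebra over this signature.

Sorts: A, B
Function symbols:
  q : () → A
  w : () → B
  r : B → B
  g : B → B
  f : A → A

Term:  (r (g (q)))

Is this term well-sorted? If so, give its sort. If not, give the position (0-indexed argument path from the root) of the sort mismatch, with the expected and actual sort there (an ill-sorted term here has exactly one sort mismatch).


ill-sorted at position [0, 0]: expected B, got A

    (q) : A
  (g (q)) : ✗ arg 0 at [0, 0] has sort A, expected B


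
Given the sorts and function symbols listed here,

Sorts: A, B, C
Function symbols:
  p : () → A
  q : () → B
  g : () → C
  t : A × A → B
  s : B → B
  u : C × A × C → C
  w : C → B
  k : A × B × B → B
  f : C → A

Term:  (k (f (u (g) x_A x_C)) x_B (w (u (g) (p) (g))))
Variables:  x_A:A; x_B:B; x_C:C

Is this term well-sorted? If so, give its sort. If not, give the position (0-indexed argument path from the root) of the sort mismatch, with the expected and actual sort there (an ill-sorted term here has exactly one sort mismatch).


      (g) : C
      x_A : A
      x_C : C
    (u (g) x_A x_C) : C
  (f (u (g) x_A x_C)) : A
  x_B : B
      (g) : C
      (p) : A
      (g) : C
    (u (g) (p) (g)) : C
  (w (u (g) (p) (g))) : B
(k (f (u (g) x_A x_C)) x_B (w (u (g) (p) (g)))) : B

well-sorted; sort = B


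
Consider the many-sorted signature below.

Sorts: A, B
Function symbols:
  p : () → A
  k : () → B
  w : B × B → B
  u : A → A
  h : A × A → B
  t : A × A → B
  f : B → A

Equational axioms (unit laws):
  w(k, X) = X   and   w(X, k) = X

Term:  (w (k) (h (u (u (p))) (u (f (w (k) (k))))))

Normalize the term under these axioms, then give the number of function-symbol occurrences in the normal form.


1. (w (k) (h (u (u (p))) (u (f (w (k) (k))))))  →  (h (u (u (p))) (u (f (w (k) (k)))))
2. (h (u (u (p))) (u (f (w (k) (k)))))  →  (h (u (u (p))) (u (f (k))))
normal form: (h (u (u (p))) (u (f (k))))

size = 7


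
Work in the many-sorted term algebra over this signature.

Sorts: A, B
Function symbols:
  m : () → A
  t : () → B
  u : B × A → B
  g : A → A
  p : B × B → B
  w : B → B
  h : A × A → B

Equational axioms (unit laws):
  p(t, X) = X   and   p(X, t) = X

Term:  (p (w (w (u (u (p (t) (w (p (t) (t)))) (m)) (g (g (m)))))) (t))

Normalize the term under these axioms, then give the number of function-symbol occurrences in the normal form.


size = 10

1. (p (w (w (u (u (p (t) (w (p (t) (t)))) (m)) (g (g (m)))))) (t))  →  (w (w (u (u (p (t) (w (p (t) (t)))) (m)) (g (g (m))))))
2. (w (w (u (u (p (t) (w (p (t) (t)))) (m)) (g (g (m))))))  →  (w (w (u (u (w (p (t) (t))) (m)) (g (g (m))))))
3. (w (w (u (u (w (p (t) (t))) (m)) (g (g (m))))))  →  (w (w (u (u (w (t)) (m)) (g (g (m))))))
normal form: (w (w (u (u (w (t)) (m)) (g (g (m))))))


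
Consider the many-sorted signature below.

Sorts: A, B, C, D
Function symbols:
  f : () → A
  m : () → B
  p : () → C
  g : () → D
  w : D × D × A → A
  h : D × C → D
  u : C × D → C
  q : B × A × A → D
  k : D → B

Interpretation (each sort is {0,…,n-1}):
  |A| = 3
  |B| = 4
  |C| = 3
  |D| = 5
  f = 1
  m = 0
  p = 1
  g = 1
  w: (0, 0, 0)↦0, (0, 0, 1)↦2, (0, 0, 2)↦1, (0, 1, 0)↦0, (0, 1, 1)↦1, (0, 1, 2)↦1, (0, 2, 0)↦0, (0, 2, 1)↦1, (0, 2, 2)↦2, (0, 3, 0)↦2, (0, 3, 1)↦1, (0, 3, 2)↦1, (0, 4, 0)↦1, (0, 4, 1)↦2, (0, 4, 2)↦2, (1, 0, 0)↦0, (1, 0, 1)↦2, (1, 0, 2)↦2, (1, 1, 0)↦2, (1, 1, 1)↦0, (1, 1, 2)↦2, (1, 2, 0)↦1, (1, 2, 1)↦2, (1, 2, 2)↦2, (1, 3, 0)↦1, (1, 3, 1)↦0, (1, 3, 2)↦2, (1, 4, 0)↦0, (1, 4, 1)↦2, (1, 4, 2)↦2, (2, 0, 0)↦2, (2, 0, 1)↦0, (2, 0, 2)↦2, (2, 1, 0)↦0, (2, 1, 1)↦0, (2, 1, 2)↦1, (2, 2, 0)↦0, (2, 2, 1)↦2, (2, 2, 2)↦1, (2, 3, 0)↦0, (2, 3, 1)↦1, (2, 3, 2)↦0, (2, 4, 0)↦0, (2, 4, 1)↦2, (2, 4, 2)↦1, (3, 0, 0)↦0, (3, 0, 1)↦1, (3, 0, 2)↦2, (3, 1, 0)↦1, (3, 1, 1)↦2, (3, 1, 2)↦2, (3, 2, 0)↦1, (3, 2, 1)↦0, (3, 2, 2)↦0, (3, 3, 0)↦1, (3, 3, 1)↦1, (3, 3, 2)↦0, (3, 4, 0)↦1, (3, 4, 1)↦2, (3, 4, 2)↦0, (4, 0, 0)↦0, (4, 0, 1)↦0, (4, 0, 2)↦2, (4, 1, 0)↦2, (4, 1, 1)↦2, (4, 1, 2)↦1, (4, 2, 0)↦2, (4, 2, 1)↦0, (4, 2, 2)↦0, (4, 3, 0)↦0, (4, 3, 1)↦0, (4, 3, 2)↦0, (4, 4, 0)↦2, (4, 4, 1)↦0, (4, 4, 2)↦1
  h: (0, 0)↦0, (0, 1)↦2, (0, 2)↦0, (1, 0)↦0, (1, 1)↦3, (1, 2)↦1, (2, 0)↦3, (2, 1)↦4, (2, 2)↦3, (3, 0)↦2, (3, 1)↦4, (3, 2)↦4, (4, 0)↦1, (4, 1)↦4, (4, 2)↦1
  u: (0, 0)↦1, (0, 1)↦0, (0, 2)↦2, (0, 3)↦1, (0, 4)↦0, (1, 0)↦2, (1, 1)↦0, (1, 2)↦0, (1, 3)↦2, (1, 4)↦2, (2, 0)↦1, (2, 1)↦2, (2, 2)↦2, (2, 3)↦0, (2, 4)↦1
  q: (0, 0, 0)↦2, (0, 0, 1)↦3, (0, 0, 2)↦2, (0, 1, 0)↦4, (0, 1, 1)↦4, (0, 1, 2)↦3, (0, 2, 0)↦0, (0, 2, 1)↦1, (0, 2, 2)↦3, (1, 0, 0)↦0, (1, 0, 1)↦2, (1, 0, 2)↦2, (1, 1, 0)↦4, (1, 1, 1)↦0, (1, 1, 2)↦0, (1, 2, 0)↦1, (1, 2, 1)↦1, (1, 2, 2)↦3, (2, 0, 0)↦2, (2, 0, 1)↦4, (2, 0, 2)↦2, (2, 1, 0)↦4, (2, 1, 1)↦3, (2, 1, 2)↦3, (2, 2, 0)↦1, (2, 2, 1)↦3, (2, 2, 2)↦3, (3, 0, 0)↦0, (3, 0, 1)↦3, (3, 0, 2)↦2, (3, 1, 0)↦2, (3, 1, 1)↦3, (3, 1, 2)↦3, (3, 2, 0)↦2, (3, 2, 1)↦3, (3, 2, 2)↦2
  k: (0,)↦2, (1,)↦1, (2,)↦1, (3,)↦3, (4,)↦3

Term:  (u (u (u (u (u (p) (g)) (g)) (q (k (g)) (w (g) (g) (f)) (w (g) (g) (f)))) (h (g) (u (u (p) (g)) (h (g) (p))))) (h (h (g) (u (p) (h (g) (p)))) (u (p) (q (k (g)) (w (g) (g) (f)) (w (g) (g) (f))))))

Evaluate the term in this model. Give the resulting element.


  p = 1
  g = 1
  (u (p) (g)) = u(1, 1) = 0
  g = 1
  (u (u (p) (g)) (g)) = u(0, 1) = 0
  g = 1
  (k (g)) = k(1,) = 1
  g = 1
  g = 1
  f = 1
  (w (g) (g) (f)) = w(1, 1, 1) = 0
  g = 1
  g = 1
  f = 1
  (w (g) (g) (f)) = w(1, 1, 1) = 0
  (q (k (g)) (w (g) (g) (f)) (w (g) (g) (f))) = q(1, 0, 0) = 0
  (u (u (u (p) (g)) (g)) (q (k (g)) (w (g) (g) (f)) (w (g) (g) (f)))) = u(0, 0) = 1
  g = 1
  p = 1
  g = 1
  (u (p) (g)) = u(1, 1) = 0
  g = 1
  p = 1
  (h (g) (p)) = h(1, 1) = 3
  (u (u (p) (g)) (h (g) (p))) = u(0, 3) = 1
  (h (g) (u (u (p) (g)) (h (g) (p)))) = h(1, 1) = 3
  (u (u (u (u (p) (g)) (g)) (q (k (g)) (w (g) (g) (f)) (w (g) (g) (f)))) (h (g) (u (u (p) (g)) (h (g) (p))))) = u(1, 3) = 2
  g = 1
  p = 1
  g = 1
  p = 1
  (h (g) (p)) = h(1, 1) = 3
  (u (p) (h (g) (p))) = u(1, 3) = 2
  (h (g) (u (p) (h (g) (p)))) = h(1, 2) = 1
  p = 1
  g = 1
  (k (g)) = k(1,) = 1
  g = 1
  g = 1
  f = 1
  (w (g) (g) (f)) = w(1, 1, 1) = 0
  g = 1
  g = 1
  f = 1
  (w (g) (g) (f)) = w(1, 1, 1) = 0
  (q (k (g)) (w (g) (g) (f)) (w (g) (g) (f))) = q(1, 0, 0) = 0
  (u (p) (q (k (g)) (w (g) (g) (f)) (w (g) (g) (f)))) = u(1, 0) = 2
  (h (h (g) (u (p) (h (g) (p)))) (u (p) (q (k (g)) (w (g) (g) (f)) (w (g) (g) (f))))) = h(1, 2) = 1
  (u (u (u (u (u (p) (g)) (g)) (q (k (g)) (w (g) (g) (f)) (w (g) (g) (f)))) (h (g) (u (u (p) (g)) (h (g) (p))))) (h (h (g) (u (p) (h (g) (p)))) (u (p) (q (k (g)) (w (g) (g) (f)) (w (g) (g) (f)))))) = u(2, 1) = 2

value = 2
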